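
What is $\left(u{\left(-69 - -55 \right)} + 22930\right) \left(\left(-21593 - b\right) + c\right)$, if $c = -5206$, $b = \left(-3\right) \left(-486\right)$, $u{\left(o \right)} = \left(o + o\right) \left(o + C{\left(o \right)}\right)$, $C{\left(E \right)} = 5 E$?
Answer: $-714393474$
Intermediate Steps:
$u{\left(o \right)} = 12 o^{2}$ ($u{\left(o \right)} = \left(o + o\right) \left(o + 5 o\right) = 2 o 6 o = 12 o^{2}$)
$b = 1458$
$\left(u{\left(-69 - -55 \right)} + 22930\right) \left(\left(-21593 - b\right) + c\right) = \left(12 \left(-69 - -55\right)^{2} + 22930\right) \left(\left(-21593 - 1458\right) - 5206\right) = \left(12 \left(-69 + 55\right)^{2} + 22930\right) \left(\left(-21593 - 1458\right) - 5206\right) = \left(12 \left(-14\right)^{2} + 22930\right) \left(-23051 - 5206\right) = \left(12 \cdot 196 + 22930\right) \left(-28257\right) = \left(2352 + 22930\right) \left(-28257\right) = 25282 \left(-28257\right) = -714393474$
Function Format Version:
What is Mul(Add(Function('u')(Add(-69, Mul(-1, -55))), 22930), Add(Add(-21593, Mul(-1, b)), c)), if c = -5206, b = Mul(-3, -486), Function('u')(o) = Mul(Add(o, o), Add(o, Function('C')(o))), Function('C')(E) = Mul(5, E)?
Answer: -714393474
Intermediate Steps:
Function('u')(o) = Mul(12, Pow(o, 2)) (Function('u')(o) = Mul(Add(o, o), Add(o, Mul(5, o))) = Mul(Mul(2, o), Mul(6, o)) = Mul(12, Pow(o, 2)))
b = 1458
Mul(Add(Function('u')(Add(-69, Mul(-1, -55))), 22930), Add(Add(-21593, Mul(-1, b)), c)) = Mul(Add(Mul(12, Pow(Add(-69, Mul(-1, -55)), 2)), 22930), Add(Add(-21593, Mul(-1, 1458)), -5206)) = Mul(Add(Mul(12, Pow(Add(-69, 55), 2)), 22930), Add(Add(-21593, -1458), -5206)) = Mul(Add(Mul(12, Pow(-14, 2)), 22930), Add(-23051, -5206)) = Mul(Add(Mul(12, 196), 22930), -28257) = Mul(Add(2352, 22930), -28257) = Mul(25282, -28257) = -714393474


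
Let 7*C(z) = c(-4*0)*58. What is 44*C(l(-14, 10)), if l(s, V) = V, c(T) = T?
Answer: 0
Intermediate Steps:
C(z) = 0 (C(z) = (-4*0*58)/7 = (0*58)/7 = (⅐)*0 = 0)
44*C(l(-14, 10)) = 44*0 = 0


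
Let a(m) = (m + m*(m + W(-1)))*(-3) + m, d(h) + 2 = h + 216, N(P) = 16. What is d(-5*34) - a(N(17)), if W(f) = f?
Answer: 796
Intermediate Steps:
d(h) = 214 + h (d(h) = -2 + (h + 216) = -2 + (216 + h) = 214 + h)
a(m) = -2*m - 3*m*(-1 + m) (a(m) = (m + m*(m - 1))*(-3) + m = (m + m*(-1 + m))*(-3) + m = (-3*m - 3*m*(-1 + m)) + m = -2*m - 3*m*(-1 + m))
d(-5*34) - a(N(17)) = (214 - 5*34) - 16*(1 - 3*16) = (214 - 170) - 16*(1 - 48) = 44 - 16*(-47) = 44 - 1*(-752) = 44 + 752 = 796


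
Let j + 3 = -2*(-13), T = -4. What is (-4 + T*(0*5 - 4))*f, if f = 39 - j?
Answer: 192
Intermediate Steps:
j = 23 (j = -3 - 2*(-13) = -3 + 26 = 23)
f = 16 (f = 39 - 1*23 = 39 - 23 = 16)
(-4 + T*(0*5 - 4))*f = (-4 - 4*(0*5 - 4))*16 = (-4 - 4*(0 - 4))*16 = (-4 - 4*(-4))*16 = (-4 + 16)*16 = 12*16 = 192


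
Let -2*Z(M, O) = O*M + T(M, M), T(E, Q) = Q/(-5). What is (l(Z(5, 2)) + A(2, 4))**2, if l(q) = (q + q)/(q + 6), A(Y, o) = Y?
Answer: 16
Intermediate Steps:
T(E, Q) = -Q/5 (T(E, Q) = Q*(-1/5) = -Q/5)
Z(M, O) = M/10 - M*O/2 (Z(M, O) = -(O*M - M/5)/2 = -(M*O - M/5)/2 = -(-M/5 + M*O)/2 = M/10 - M*O/2)
l(q) = 2*q/(6 + q) (l(q) = (2*q)/(6 + q) = 2*q/(6 + q))
(l(Z(5, 2)) + A(2, 4))**2 = (2*((1/10)*5*(1 - 5*2))/(6 + (1/10)*5*(1 - 5*2)) + 2)**2 = (2*((1/10)*5*(1 - 10))/(6 + (1/10)*5*(1 - 10)) + 2)**2 = (2*((1/10)*5*(-9))/(6 + (1/10)*5*(-9)) + 2)**2 = (2*(-9/2)/(6 - 9/2) + 2)**2 = (2*(-9/2)/(3/2) + 2)**2 = (2*(-9/2)*(2/3) + 2)**2 = (-6 + 2)**2 = (-4)**2 = 16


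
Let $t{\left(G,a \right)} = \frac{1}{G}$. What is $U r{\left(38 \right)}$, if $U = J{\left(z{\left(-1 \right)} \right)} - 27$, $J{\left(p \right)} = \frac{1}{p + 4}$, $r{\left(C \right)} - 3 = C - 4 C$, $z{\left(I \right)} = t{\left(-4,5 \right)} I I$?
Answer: $\frac{14837}{5} \approx 2967.4$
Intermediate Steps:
$z{\left(I \right)} = - \frac{I^{2}}{4}$ ($z{\left(I \right)} = \frac{I I}{-4} = - \frac{I^{2}}{4}$)
$r{\left(C \right)} = 3 - 3 C$ ($r{\left(C \right)} = 3 + \left(C - 4 C\right) = 3 - 3 C$)
$J{\left(p \right)} = \frac{1}{4 + p}$
$U = - \frac{401}{15}$ ($U = \frac{1}{4 - \frac{\left(-1\right)^{2}}{4}} - 27 = \frac{1}{4 - \frac{1}{4}} - 27 = \frac{1}{\frac{15}{4}} - 27 = \frac{4}{15} - 27 = - \frac{401}{15} \approx -26.733$)
$U r{\left(38 \right)} = - \frac{401 \left(3 - 114\right)}{15} = \left(- \frac{401}{15}\right) \left(-111\right) = \frac{14837}{5}$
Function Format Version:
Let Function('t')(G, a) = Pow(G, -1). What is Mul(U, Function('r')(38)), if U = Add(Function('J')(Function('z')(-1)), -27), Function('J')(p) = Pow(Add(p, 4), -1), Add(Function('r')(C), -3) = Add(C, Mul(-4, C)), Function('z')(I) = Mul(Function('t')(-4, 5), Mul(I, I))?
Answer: Rational(14837, 5) ≈ 2967.4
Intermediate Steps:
Function('z')(I) = Mul(Rational(-1, 4), Pow(I, 2)) (Function('z')(I) = Mul(Pow(-4, -1), Mul(I, I)) = Mul(Rational(-1, 4), Pow(I, 2)))
Function('r')(C) = Add(3, Mul(-3, C)) (Function('r')(C) = Add(3, Add(C, Mul(-4, C))) = Add(3, Mul(-3, C)))
Function('J')(p) = Pow(Add(4, p), -1)
U = Rational(-401, 15) (U = Add(Pow(Add(4, Mul(Rational(-1, 4), Pow(-1, 2))), -1), -27) = Add(Pow(Add(4, Mul(Rational(-1, 4), 1)), -1), -27) = Add(Pow(Add(4, Rational(-1, 4)), -1), -27) = Add(Pow(Rational(15, 4), -1), -27) = Add(Rational(4, 15), -27) = Rational(-401, 15) ≈ -26.733)
Mul(U, Function('r')(38)) = Mul(Rational(-401, 15), Add(3, Mul(-3, 38))) = Mul(Rational(-401, 15), Add(3, -114)) = Mul(Rational(-401, 15), -111) = Rational(14837, 5)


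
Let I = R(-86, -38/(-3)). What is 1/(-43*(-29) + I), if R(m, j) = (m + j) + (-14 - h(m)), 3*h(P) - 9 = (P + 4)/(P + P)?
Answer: 258/298379 ≈ 0.00086467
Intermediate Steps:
h(P) = 3 + (4 + P)/(6*P) (h(P) = 3 + ((P + 4)/(P + P))/3 = 3 + ((4 + P)/((2*P)))/3 = 3 + ((4 + P)*(1/(2*P)))/3 = 3 + ((4 + P)/(2*P))/3 = 3 + (4 + P)/(6*P))
R(m, j) = -14 + j + m - (4 + 19*m)/(6*m) (R(m, j) = (m + j) + (-14 - (4 + 19*m)/(6*m)) = (j + m) + (-14 - (4 + 19*m)/(6*m)) = -14 + j + m - (4 + 19*m)/(6*m))
I = -23347/258 (I = -103/6 - 38/(-3) - 86 - ⅔/(-86) = -103/6 - 38*(-⅓) - 86 - ⅔*(-1/86) = -103/6 + 38/3 - 86 + 1/129 = -23347/258 ≈ -90.492)
1/(-43*(-29) + I) = 1/(-43*(-29) - 23347/258) = 1/(1247 - 23347/258) = 1/(298379/258) = 258/298379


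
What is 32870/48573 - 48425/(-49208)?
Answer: 3969614485/2390180184 ≈ 1.6608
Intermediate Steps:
32870/48573 - 48425/(-49208) = 32870*(1/48573) - 48425*(-1/49208) = 32870/48573 + 48425/49208 = 3969614485/2390180184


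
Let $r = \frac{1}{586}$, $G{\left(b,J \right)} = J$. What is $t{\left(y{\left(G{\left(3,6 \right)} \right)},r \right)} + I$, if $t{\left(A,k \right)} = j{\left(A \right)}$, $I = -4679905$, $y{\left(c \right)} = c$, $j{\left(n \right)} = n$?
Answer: $-4679899$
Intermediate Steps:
$r = \frac{1}{586} \approx 0.0017065$
$t{\left(A,k \right)} = A$
$t{\left(y{\left(G{\left(3,6 \right)} \right)},r \right)} + I = 6 - 4679905 = -4679899$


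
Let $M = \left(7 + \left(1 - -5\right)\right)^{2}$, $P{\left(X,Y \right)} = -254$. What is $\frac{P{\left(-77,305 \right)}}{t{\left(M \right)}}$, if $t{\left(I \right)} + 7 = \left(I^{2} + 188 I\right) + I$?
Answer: $- \frac{254}{60495} \approx -0.0041987$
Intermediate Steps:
$M = 169$ ($M = \left(7 + \left(1 + 5\right)\right)^{2} = \left(7 + 6\right)^{2} = 13^{2} = 169$)
$t{\left(I \right)} = -7 + I^{2} + 189 I$ ($t{\left(I \right)} = -7 + \left(\left(I^{2} + 188 I\right) + I\right) = -7 + \left(I^{2} + 189 I\right) = -7 + I^{2} + 189 I$)
$\frac{P{\left(-77,305 \right)}}{t{\left(M \right)}} = - \frac{254}{-7 + 169^{2} + 189 \cdot 169} = - \frac{254}{-7 + 28561 + 31941} = - \frac{254}{60495}$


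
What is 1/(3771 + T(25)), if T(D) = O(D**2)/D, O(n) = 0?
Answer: 1/3771 ≈ 0.00026518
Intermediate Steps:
T(D) = 0 (T(D) = 0/D = 0)
1/(3771 + T(25)) = 1/(3771 + 0) = 1/3771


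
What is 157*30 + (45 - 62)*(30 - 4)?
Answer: 4268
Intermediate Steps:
157*30 + (45 - 62)*(30 - 4) = 4710 - 17*26 = 4710 - 442 = 4268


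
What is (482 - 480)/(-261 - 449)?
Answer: -1/355 ≈ -0.0028169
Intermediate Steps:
(482 - 480)/(-261 - 449) = 2/(-710) = 2*(-1/710) = -1/355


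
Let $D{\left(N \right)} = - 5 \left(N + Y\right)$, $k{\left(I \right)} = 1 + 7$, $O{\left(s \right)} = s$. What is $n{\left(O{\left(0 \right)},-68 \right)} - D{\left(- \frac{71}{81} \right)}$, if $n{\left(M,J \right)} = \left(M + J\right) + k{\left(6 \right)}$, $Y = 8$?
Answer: $- \frac{1975}{81} \approx -24.383$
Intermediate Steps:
$k{\left(I \right)} = 8$
$D{\left(N \right)} = -40 - 5 N$ ($D{\left(N \right)} = - 5 \left(N + 8\right) = - 5 \left(8 + N\right) = -40 - 5 N$)
$n{\left(M,J \right)} = 8 + J + M$ ($n{\left(M,J \right)} = \left(M + J\right) + 8 = \left(J + M\right) + 8 = 8 + J + M$)
$n{\left(O{\left(0 \right)},-68 \right)} - D{\left(- \frac{71}{81} \right)} = \left(8 - 68 + 0\right) - \left(-40 - 5 \left(- \frac{71}{81}\right)\right) = -60 - \left(-40 - 5 \left(\left(-71\right) \frac{1}{81}\right)\right) = -60 - \left(-40 - - \frac{355}{81}\right) = -60 - \left(-40 + \frac{355}{81}\right) = -60 - - \frac{2885}{81} = -60 + \frac{2885}{81} = - \frac{1975}{81}$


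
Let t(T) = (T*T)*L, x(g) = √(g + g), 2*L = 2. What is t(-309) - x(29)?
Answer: 95481 - √58 ≈ 95473.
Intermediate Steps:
L = 1 (L = (½)*2 = 1)
x(g) = √2*√g (x(g) = √(2*g) = √2*√g)
t(T) = T² (t(T) = (T*T)*1 = T²*1 = T²)
t(-309) - x(29) = (-309)² - √2*√29 = 95481 - √58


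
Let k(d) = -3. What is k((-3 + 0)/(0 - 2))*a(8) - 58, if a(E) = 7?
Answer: -79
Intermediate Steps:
k((-3 + 0)/(0 - 2))*a(8) - 58 = -3*7 - 58 = -21 - 58 = -79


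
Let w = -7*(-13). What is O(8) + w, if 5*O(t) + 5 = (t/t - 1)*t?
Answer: 90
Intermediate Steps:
w = 91
O(t) = -1 (O(t) = -1 + ((t/t - 1)*t)/5 = -1 + ((1 - 1)*t)/5 = -1 + (0*t)/5 = -1 + (⅕)*0 = -1 + 0 = -1)
O(8) + w = -1 + 91 = 90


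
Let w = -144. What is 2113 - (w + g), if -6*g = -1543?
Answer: 11999/6 ≈ 1999.8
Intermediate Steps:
g = 1543/6 (g = -1/6*(-1543) = 1543/6 ≈ 257.17)
2113 - (w + g) = 2113 - (-144 + 1543/6) = 2113 - 1*679/6 = 2113 - 679/6 = 11999/6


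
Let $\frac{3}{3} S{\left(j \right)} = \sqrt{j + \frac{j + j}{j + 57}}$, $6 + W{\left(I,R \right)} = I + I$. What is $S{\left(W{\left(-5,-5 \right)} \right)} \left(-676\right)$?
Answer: $- \frac{2704 i \sqrt{1763}}{41} \approx - 2769.2 i$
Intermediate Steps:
$W{\left(I,R \right)} = -6 + 2 I$ ($W{\left(I,R \right)} = -6 + \left(I + I\right) = -6 + 2 I$)
$S{\left(j \right)} = \sqrt{j + \frac{2 j}{57 + j}}$ ($S{\left(j \right)} = \sqrt{j + \frac{j + j}{j + 57}} = \sqrt{j + \frac{2 j}{57 + j}}$)
$S{\left(W{\left(-5,-5 \right)} \right)} \left(-676\right) = \sqrt{\frac{\left(-6 + 2 \left(-5\right)\right) \left(59 + \left(-6 + 2 \left(-5\right)\right)\right)}{57 + \left(-6 + 2 \left(-5\right)\right)}} \left(-676\right) = \sqrt{\frac{\left(-6 - 10\right) \left(59 - 16\right)}{57 - 16}} \left(-676\right) = \sqrt{- \frac{16 \left(59 - 16\right)}{57 - 16}} \left(-676\right) = \sqrt{\left(-16\right) \frac{1}{41} \cdot 43} \left(-676\right) = \sqrt{- \frac{688}{41}} \left(-676\right) = \frac{4 i \sqrt{1763}}{41} \left(-676\right) = - \frac{2704 i \sqrt{1763}}{41}$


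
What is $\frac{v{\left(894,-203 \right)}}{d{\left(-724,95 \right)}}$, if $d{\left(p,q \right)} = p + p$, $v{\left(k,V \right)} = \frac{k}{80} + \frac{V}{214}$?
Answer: $- \frac{43769}{6197440} \approx -0.0070624$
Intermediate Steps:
$v{\left(k,V \right)} = \frac{k}{80} + \frac{V}{214}$ ($v{\left(k,V \right)} = k \frac{1}{80} + V \frac{1}{214} = \frac{k}{80} + \frac{V}{214}$)
$d{\left(p,q \right)} = 2 p$
$\frac{v{\left(894,-203 \right)}}{d{\left(-724,95 \right)}} = \frac{\frac{1}{80} \cdot 894 + \frac{1}{214} \left(-203\right)}{2 \left(-724\right)} = \frac{\frac{447}{40} - \frac{203}{214}}{-1448} = \frac{43769}{4280} \left(- \frac{1}{1448}\right) = - \frac{43769}{6197440}$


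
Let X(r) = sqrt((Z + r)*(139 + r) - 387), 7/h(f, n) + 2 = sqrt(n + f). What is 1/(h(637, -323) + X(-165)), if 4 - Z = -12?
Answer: (2 - sqrt(314))/(-7 + sqrt(3487)*(2 - sqrt(314))) ≈ 0.016808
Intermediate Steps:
Z = 16 (Z = 4 - 1*(-12) = 4 + 12 = 16)
h(f, n) = 7/(-2 + sqrt(f + n)) (h(f, n) = 7/(-2 + sqrt(n + f)) = 7/(-2 + sqrt(f + n)))
X(r) = sqrt(-387 + (16 + r)*(139 + r)) (X(r) = sqrt((16 + r)*(139 + r) - 387) = sqrt(-387 + (16 + r)*(139 + r)))
1/(h(637, -323) + X(-165)) = 1/(7/(-2 + sqrt(637 - 323)) + sqrt(1837 + (-165)**2 + 155*(-165))) = 1/(7/(-2 + sqrt(314)) + sqrt(1837 + 27225 - 25575)) = 1/(7/(-2 + sqrt(314)) + sqrt(3487)) = 1/(sqrt(3487) + 7/(-2 + sqrt(314)))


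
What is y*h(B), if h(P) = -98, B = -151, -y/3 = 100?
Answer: 29400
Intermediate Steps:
y = -300 (y = -3*100 = -300)
y*h(B) = -300*(-98) = 29400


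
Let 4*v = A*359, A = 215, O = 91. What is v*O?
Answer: 7023835/4 ≈ 1.7560e+6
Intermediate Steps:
v = 77185/4 (v = (215*359)/4 = (¼)*77185 = 77185/4 ≈ 19296.)
v*O = (77185/4)*91 = 7023835/4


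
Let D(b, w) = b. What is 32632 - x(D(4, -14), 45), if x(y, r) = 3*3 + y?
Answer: 32619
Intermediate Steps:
x(y, r) = 9 + y
32632 - x(D(4, -14), 45) = 32632 - (9 + 4) = 32632 - 1*13 = 32632 - 13 = 32619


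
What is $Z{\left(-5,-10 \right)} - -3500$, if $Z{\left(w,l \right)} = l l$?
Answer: $3600$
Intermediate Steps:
$Z{\left(w,l \right)} = l^{2}$
$Z{\left(-5,-10 \right)} - -3500 = \left(-10\right)^{2} - -3500 = 100 + 3500 = 3600$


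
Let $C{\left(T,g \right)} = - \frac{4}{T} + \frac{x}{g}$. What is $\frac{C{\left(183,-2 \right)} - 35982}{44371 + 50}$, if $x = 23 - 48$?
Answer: $- \frac{13164845}{16258086} \approx -0.80974$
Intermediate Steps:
$x = -25$
$C{\left(T,g \right)} = - \frac{25}{g} - \frac{4}{T}$ ($C{\left(T,g \right)} = - \frac{4}{T} - \frac{25}{g} = - \frac{25}{g} - \frac{4}{T}$)
$\frac{C{\left(183,-2 \right)} - 35982}{44371 + 50} = \frac{\left(- \frac{25}{-2} - \frac{4}{183}\right) - 35982}{44371 + 50} = \frac{\left(\left(-25\right) \left(- \frac{1}{2}\right) - \frac{4}{183}\right) - 35982}{44421} = \left(\left(\frac{25}{2} - \frac{4}{183}\right) - 35982\right) \frac{1}{44421} = \left(\frac{4567}{366} - 35982\right) \frac{1}{44421} = \left(- \frac{13164845}{366}\right) \frac{1}{44421} = - \frac{13164845}{16258086}$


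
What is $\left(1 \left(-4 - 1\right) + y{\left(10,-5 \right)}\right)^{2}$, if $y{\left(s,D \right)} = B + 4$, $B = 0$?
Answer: $1$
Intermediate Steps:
$y{\left(s,D \right)} = 4$ ($y{\left(s,D \right)} = 0 + 4 = 4$)
$\left(1 \left(-4 - 1\right) + y{\left(10,-5 \right)}\right)^{2} = \left(1 \left(-4 - 1\right) + 4\right)^{2} = \left(1 \left(-5\right) + 4\right)^{2} = \left(-5 + 4\right)^{2} = \left(-1\right)^{2} = 1$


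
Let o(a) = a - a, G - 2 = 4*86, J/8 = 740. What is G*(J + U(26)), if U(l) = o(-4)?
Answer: 2048320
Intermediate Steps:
J = 5920 (J = 8*740 = 5920)
G = 346 (G = 2 + 4*86 = 2 + 344 = 346)
o(a) = 0
U(l) = 0
G*(J + U(26)) = 346*(5920 + 0) = 346*5920 = 2048320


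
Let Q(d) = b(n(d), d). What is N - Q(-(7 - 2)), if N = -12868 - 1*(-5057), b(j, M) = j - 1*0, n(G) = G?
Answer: -7806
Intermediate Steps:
b(j, M) = j (b(j, M) = j + 0 = j)
Q(d) = d
N = -7811 (N = -12868 + 5057 = -7811)
N - Q(-(7 - 2)) = -7811 - (-1)*(7 - 2) = -7811 - (-1)*5 = -7811 - 1*(-5) = -7811 + 5 = -7806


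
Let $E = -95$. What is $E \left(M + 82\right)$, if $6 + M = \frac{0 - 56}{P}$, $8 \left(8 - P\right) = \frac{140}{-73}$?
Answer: $- \frac{7908940}{1203} \approx -6574.3$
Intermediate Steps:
$P = \frac{1203}{146}$ ($P = 8 - \frac{140 \frac{1}{-73}}{8} = 8 - \frac{140 \left(- \frac{1}{73}\right)}{8} = 8 - - \frac{35}{146} = 8 + \frac{35}{146} = \frac{1203}{146} \approx 8.2397$)
$M = - \frac{15394}{1203}$ ($M = -6 + \frac{0 - 56}{\frac{1203}{146}} = -6 + \left(0 - 56\right) \frac{146}{1203} = -6 - \frac{8176}{1203} = - \frac{15394}{1203} \approx -12.796$)
$E \left(M + 82\right) = - 95 \left(- \frac{15394}{1203} + 82\right) = \left(-95\right) \frac{83252}{1203} = - \frac{7908940}{1203}$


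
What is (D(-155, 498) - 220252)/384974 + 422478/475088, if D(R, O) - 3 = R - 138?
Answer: 628980303/1988005736 ≈ 0.31639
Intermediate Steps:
D(R, O) = -135 + R (D(R, O) = 3 + (R - 138) = 3 + (-138 + R) = -135 + R)
(D(-155, 498) - 220252)/384974 + 422478/475088 = ((-135 - 155) - 220252)/384974 + 422478/475088 = (-290 - 220252)*(1/384974) + 422478*(1/475088) = -220542*1/384974 + 211239/237544 = -110271/192487 + 211239/237544 = 628980303/1988005736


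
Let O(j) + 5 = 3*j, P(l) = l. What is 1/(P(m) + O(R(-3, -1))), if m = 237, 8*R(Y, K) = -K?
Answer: 8/1859 ≈ 0.0043034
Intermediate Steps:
R(Y, K) = -K/8 (R(Y, K) = (-K)/8 = -K/8)
O(j) = -5 + 3*j
1/(P(m) + O(R(-3, -1))) = 1/(237 + (-5 + 3*(-⅛*(-1)))) = 1/(237 + (-5 + 3*(⅛))) = 1/(237 + (-5 + 3/8)) = 1/(237 - 37/8) = 1/(1859/8) = 8/1859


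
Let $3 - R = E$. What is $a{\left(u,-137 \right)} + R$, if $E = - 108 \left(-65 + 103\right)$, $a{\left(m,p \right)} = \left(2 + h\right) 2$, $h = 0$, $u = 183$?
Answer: $4111$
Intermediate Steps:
$a{\left(m,p \right)} = 4$ ($a{\left(m,p \right)} = \left(2 + 0\right) 2 = 2 \cdot 2 = 4$)
$E = -4104$ ($E = \left(-108\right) 38 = -4104$)
$R = 4107$ ($R = 3 - -4104 = 3 + 4104 = 4107$)
$a{\left(u,-137 \right)} + R = 4 + 4107 = 4111$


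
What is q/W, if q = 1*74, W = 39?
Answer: 74/39 ≈ 1.8974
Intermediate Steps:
q = 74
q/W = 74/39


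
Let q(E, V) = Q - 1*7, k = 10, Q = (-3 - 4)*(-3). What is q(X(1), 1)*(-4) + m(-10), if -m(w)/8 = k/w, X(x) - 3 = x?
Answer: -48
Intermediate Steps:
Q = 21 (Q = -7*(-3) = 21)
X(x) = 3 + x
m(w) = -80/w
q(E, V) = 14 (q(E, V) = 21 - 1*7 = 21 - 7 = 14)
q(X(1), 1)*(-4) + m(-10) = 14*(-4) - 80/(-10) = -56 - 80*(-⅒) = -56 + 8 = -48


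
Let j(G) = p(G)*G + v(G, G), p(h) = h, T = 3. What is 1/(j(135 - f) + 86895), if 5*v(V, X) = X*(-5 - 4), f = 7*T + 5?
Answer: 5/492899 ≈ 1.0144e-5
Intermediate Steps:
f = 26 (f = 7*3 + 5 = 21 + 5 = 26)
v(V, X) = -9*X/5 (v(V, X) = (X*(-5 - 4))/5 = (X*(-9))/5 = (-9*X)/5 = -9*X/5)
j(G) = G**2 - 9*G/5 (j(G) = G*G - 9*G/5 = G**2 - 9*G/5)
1/(j(135 - f) + 86895) = 1/((135 - 1*26)*(-9 + 5*(135 - 1*26))/5 + 86895) = 1/((135 - 26)*(-9 + 5*(135 - 26))/5 + 86895) = 1/((1/5)*109*(-9 + 5*109) + 86895) = 1/((1/5)*109*(-9 + 545) + 86895) = 1/((1/5)*109*536 + 86895) = 1/(58424/5 + 86895) = 1/(492899/5) = 5/492899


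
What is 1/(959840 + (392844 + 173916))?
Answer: 1/1526600 ≈ 6.5505e-7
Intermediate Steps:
1/(959840 + (392844 + 173916)) = 1/(959840 + 566760) = 1/1526600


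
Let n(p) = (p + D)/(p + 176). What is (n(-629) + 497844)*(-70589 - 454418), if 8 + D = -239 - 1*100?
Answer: -118401840370156/453 ≈ -2.6137e+11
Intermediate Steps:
D = -347 (D = -8 + (-239 - 1*100) = -8 + (-239 - 100) = -8 - 339 = -347)
n(p) = (-347 + p)/(176 + p) (n(p) = (p - 347)/(p + 176) = (-347 + p)/(176 + p))
(n(-629) + 497844)*(-70589 - 454418) = ((-347 - 629)/(176 - 629) + 497844)*(-70589 - 454418) = (-976/(-453) + 497844)*(-525007) = (-1/453*(-976) + 497844)*(-525007) = (976/453 + 497844)*(-525007) = (225524308/453)*(-525007) = -118401840370156/453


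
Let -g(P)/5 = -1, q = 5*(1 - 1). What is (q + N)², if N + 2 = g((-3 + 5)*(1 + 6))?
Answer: 9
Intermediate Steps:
q = 0 (q = 5*0 = 0)
g(P) = 5 (g(P) = -5*(-1) = 5)
N = 3 (N = -2 + 5 = 3)
(q + N)² = (0 + 3)² = 3² = 9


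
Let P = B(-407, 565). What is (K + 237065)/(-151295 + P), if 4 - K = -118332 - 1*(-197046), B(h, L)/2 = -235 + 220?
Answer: -31671/30265 ≈ -1.0465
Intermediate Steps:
B(h, L) = -30 (B(h, L) = 2*(-235 + 220) = 2*(-15) = -30)
K = -78710 (K = 4 - (-118332 - 1*(-197046)) = 4 - (-118332 + 197046) = 4 - 1*78714 = 4 - 78714 = -78710)
P = -30
(K + 237065)/(-151295 + P) = (-78710 + 237065)/(-151295 - 30) = 158355/(-151325) = 158355*(-1/151325) = -31671/30265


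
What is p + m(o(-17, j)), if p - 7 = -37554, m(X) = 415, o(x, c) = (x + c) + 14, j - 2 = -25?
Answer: -37132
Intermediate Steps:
j = -23 (j = 2 - 25 = -23)
o(x, c) = 14 + c + x (o(x, c) = (c + x) + 14 = 14 + c + x)
p = -37547 (p = 7 - 37554 = -37547)
p + m(o(-17, j)) = -37547 + 415 = -37132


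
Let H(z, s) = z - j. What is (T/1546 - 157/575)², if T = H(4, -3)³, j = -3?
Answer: 2069977009/790232102500 ≈ 0.0026195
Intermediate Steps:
H(z, s) = 3 + z (H(z, s) = z - 1*(-3) = z + 3 = 3 + z)
T = 343 (T = (3 + 4)³ = 7³ = 343)
(T/1546 - 157/575)² = (343/1546 - 157/575)² = (-45497/888950)² = 2069977009/790232102500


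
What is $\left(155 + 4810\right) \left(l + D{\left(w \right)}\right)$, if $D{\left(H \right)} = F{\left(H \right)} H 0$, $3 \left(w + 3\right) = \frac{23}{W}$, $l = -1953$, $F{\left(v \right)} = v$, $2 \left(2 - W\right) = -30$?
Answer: $-9696645$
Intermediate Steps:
$W = 17$ ($W = 2 - -15 = 2 + 15 = 17$)
$w = - \frac{130}{51}$ ($w = -3 + \frac{23 \cdot \frac{1}{17}}{3} = -3 + \frac{1}{3} \cdot \frac{23}{17} = -3 + \frac{23}{51} = - \frac{130}{51} \approx -2.549$)
$D{\left(H \right)} = 0$ ($D{\left(H \right)} = H H 0 = H^{2} \cdot 0 = 0$)
$\left(155 + 4810\right) \left(l + D{\left(w \right)}\right) = \left(155 + 4810\right) \left(-1953 + 0\right) = 4965 \left(-1953\right) = -9696645$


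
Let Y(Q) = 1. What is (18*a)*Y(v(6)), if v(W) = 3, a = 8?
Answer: 144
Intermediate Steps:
(18*a)*Y(v(6)) = (18*8)*1 = 144*1 = 144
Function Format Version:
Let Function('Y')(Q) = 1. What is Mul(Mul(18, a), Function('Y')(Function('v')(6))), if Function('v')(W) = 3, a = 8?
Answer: 144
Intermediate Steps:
Mul(Mul(18, a), Function('Y')(Function('v')(6))) = Mul(Mul(18, 8), 1) = Mul(144, 1) = 144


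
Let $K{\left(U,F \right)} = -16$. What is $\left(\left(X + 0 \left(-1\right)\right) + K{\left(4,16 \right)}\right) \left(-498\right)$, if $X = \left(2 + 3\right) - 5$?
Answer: $7968$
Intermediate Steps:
$X = 0$ ($X = 5 - 5 = 0$)
$\left(\left(X + 0 \left(-1\right)\right) + K{\left(4,16 \right)}\right) \left(-498\right) = \left(\left(0 + 0 \left(-1\right)\right) - 16\right) \left(-498\right) = \left(\left(0 + 0\right) - 16\right) \left(-498\right) = \left(0 - 16\right) \left(-498\right) = \left(-16\right) \left(-498\right) = 7968$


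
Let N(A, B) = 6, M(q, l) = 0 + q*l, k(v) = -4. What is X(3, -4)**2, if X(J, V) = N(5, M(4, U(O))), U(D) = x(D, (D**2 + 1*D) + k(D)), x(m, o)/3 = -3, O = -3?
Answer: 36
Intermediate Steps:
x(m, o) = -9 (x(m, o) = 3*(-3) = -9)
U(D) = -9
M(q, l) = l*q (M(q, l) = 0 + l*q = l*q)
X(J, V) = 6
X(3, -4)**2 = 6**2 = 36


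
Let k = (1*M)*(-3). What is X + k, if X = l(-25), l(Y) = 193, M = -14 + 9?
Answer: 208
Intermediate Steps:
M = -5
k = 15 (k = (1*(-5))*(-3) = -5*(-3) = 15)
X = 193
X + k = 193 + 15 = 208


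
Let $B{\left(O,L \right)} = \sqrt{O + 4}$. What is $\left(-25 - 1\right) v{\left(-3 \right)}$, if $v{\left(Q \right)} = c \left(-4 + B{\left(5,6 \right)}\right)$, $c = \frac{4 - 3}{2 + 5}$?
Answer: $\frac{26}{7} \approx 3.7143$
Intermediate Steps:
$B{\left(O,L \right)} = \sqrt{4 + O}$
$c = \frac{1}{7}$ ($c = 1 \cdot \frac{1}{7} = \frac{1}{7} \approx 0.14286$)
$v{\left(Q \right)} = - \frac{1}{7}$ ($v{\left(Q \right)} = \frac{-4 + \sqrt{4 + 5}}{7} = \frac{-4 + \sqrt{9}}{7} = \frac{-4 + 3}{7} = \frac{1}{7} \left(-1\right) = - \frac{1}{7}$)
$\left(-25 - 1\right) v{\left(-3 \right)} = \left(-25 - 1\right) \left(- \frac{1}{7}\right) = \left(-26\right) \left(- \frac{1}{7}\right) = \frac{26}{7}$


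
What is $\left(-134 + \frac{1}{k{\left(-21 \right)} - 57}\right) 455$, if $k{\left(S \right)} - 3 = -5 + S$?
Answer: $- \frac{975611}{16} \approx -60976.0$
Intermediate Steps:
$k{\left(S \right)} = -2 + S$ ($k{\left(S \right)} = 3 + \left(-5 + S\right) = -2 + S$)
$\left(-134 + \frac{1}{k{\left(-21 \right)} - 57}\right) 455 = \left(-134 + \frac{1}{\left(-2 - 21\right) - 57}\right) 455 = \left(-134 + \frac{1}{-23 - 57}\right) 455 = \left(-134 + \frac{1}{-80}\right) 455 = \left(-134 - \frac{1}{80}\right) 455 = \left(- \frac{10721}{80}\right) 455 = - \frac{975611}{16}$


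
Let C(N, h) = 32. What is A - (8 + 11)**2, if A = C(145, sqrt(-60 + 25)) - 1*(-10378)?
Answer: 10049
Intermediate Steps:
A = 10410 (A = 32 - 1*(-10378) = 32 + 10378 = 10410)
A - (8 + 11)**2 = 10410 - (8 + 11)**2 = 10410 - 1*19**2 = 10410 - 1*361 = 10410 - 361 = 10049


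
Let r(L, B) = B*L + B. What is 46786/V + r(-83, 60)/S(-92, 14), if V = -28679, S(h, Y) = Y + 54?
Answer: -2121796/28679 ≈ -73.984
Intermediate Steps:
S(h, Y) = 54 + Y
r(L, B) = B + B*L
46786/V + r(-83, 60)/S(-92, 14) = 46786/(-28679) + (60*(1 - 83))/(54 + 14) = 46786*(-1/28679) + (60*(-82))/68 = -46786/28679 - 4920*1/68 = -46786/28679 - 1230/17 = -2121796/28679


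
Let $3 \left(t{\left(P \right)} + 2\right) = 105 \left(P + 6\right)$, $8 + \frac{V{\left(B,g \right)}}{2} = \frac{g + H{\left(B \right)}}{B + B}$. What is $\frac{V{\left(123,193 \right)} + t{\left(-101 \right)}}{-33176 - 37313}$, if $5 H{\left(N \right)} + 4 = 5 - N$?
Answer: $\frac{685034}{14450245} \approx 0.047406$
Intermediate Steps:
$H{\left(N \right)} = \frac{1}{5} - \frac{N}{5}$ ($H{\left(N \right)} = - \frac{4}{5} + \frac{5 - N}{5} = - \frac{4}{5} - \left(-1 + \frac{N}{5}\right) = \frac{1}{5} - \frac{N}{5}$)
$V{\left(B,g \right)} = -16 + \frac{\frac{1}{5} + g - \frac{B}{5}}{B}$ ($V{\left(B,g \right)} = -16 + 2 \frac{g - \left(- \frac{1}{5} + \frac{B}{5}\right)}{B + B} = -16 + 2 \frac{\frac{1}{5} + g - \frac{B}{5}}{2 B} = -16 + \frac{\frac{1}{5} + g - \frac{B}{5}}{B}$)
$t{\left(P \right)} = 208 + 35 P$ ($t{\left(P \right)} = -2 + \frac{105 \left(P + 6\right)}{3} = -2 + \frac{105 \left(6 + P\right)}{3} = -2 + \frac{630 + 105 P}{3} = -2 + \left(210 + 35 P\right) = 208 + 35 P$)
$\frac{V{\left(123,193 \right)} + t{\left(-101 \right)}}{-33176 - 37313} = \frac{\frac{1 - 9963 + 5 \cdot 193}{5 \cdot 123} + \left(208 + 35 \left(-101\right)\right)}{-33176 - 37313} = \frac{\frac{1}{5} \cdot \frac{1}{123} \left(1 - 9963 + 965\right) + \left(208 - 3535\right)}{-70489} = \left(\frac{1}{5} \cdot \frac{1}{123} \left(-8997\right) - 3327\right) \left(- \frac{1}{70489}\right) = \left(- \frac{2999}{205} - 3327\right) \left(- \frac{1}{70489}\right) = \left(- \frac{685034}{205}\right) \left(- \frac{1}{70489}\right) = \frac{685034}{14450245}$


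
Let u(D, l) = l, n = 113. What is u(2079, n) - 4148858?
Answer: -4148745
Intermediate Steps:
u(2079, n) - 4148858 = 113 - 4148858 = -4148745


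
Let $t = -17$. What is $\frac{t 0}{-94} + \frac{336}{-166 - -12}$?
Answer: $- \frac{24}{11} \approx -2.1818$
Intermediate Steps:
$\frac{t 0}{-94} + \frac{336}{-166 - -12} = \frac{\left(-17\right) 0}{-94} + \frac{336}{-166 - -12} = 0 \left(- \frac{1}{94}\right) + \frac{336}{-166 + 12} = 0 + \frac{336}{-154} = 0 + 336 \left(- \frac{1}{154}\right) = 0 - \frac{24}{11} = - \frac{24}{11}$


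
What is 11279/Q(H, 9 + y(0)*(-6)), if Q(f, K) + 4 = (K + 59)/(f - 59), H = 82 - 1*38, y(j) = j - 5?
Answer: -169185/158 ≈ -1070.8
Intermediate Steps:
y(j) = -5 + j
H = 44 (H = 82 - 38 = 44)
Q(f, K) = -4 + (59 + K)/(-59 + f) (Q(f, K) = -4 + (K + 59)/(f - 59) = -4 + (59 + K)/(-59 + f))
11279/Q(H, 9 + y(0)*(-6)) = 11279/(((295 + (9 + (-5 + 0)*(-6)) - 4*44)/(-59 + 44))) = 11279/(((295 + (9 - 5*(-6)) - 176)/(-15))) = 11279/((-(295 + (9 + 30) - 176)/15)) = 11279/((-(295 + 39 - 176)/15)) = 11279/((-1/15*158)) = 11279/(-158/15) = 11279*(-15/158) = -169185/158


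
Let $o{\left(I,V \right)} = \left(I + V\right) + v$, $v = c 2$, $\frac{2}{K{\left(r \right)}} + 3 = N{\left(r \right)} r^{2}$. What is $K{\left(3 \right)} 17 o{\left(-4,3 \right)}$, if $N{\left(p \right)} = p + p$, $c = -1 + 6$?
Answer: $6$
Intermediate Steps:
$c = 5$
$N{\left(p \right)} = 2 p$
$K{\left(r \right)} = \frac{2}{-3 + 2 r^{3}}$ ($K{\left(r \right)} = \frac{2}{-3 + 2 r r^{2}} = \frac{2}{-3 + 2 r^{3}}$)
$v = 10$ ($v = 5 \cdot 2 = 10$)
$o{\left(I,V \right)} = 10 + I + V$ ($o{\left(I,V \right)} = \left(I + V\right) + 10 = 10 + I + V$)
$K{\left(3 \right)} 17 o{\left(-4,3 \right)} = \frac{2}{-3 + 2 \cdot 3^{3}} \cdot 17 \left(10 - 4 + 3\right) = \frac{2}{-3 + 2 \cdot 27} \cdot 17 \cdot 9 = \frac{2}{-3 + 54} \cdot 17 \cdot 9 = \frac{2}{51} \cdot 17 \cdot 9 = \frac{2}{3} \cdot 9 = 6$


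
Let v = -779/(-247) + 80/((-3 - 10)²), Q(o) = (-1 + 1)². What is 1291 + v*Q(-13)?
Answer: 1291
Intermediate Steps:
Q(o) = 0 (Q(o) = 0² = 0)
v = 613/169 (v = -779*(-1/247) + 80/((-13)²) = 41/13 + 80/169 = 613/169 ≈ 3.6272)
1291 + v*Q(-13) = 1291 + (613/169)*0 = 1291 + 0 = 1291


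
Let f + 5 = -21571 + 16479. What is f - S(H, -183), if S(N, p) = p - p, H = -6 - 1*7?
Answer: -5097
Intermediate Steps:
H = -13 (H = -6 - 7 = -13)
S(N, p) = 0
f = -5097 (f = -5 + (-21571 + 16479) = -5 - 5092 = -5097)
f - S(H, -183) = -5097 - 1*0 = -5097 + 0 = -5097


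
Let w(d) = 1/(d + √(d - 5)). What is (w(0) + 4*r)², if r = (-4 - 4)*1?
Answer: (160 + I*√5)²/25 ≈ 1023.8 + 28.622*I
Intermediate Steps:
w(d) = 1/(d + √(-5 + d))
r = -8 (r = -8*1 = -8)
(w(0) + 4*r)² = (1/(0 + √(-5 + 0)) + 4*(-8))² = (1/(0 + √(-5)) - 32)² = (1/(0 + I*√5) - 32)² = (1/(I*√5) - 32)² = (-I*√5/5 - 32)² = (-32 - I*√5/5)²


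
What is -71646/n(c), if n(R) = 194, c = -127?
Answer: -35823/97 ≈ -369.31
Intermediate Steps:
-71646/n(c) = -71646/194 = -71646*1/194 = -35823/97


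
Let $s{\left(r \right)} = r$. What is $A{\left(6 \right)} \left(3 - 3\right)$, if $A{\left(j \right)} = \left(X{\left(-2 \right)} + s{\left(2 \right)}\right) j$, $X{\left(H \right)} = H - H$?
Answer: $0$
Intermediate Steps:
$X{\left(H \right)} = 0$
$A{\left(j \right)} = 2 j$ ($A{\left(j \right)} = \left(0 + 2\right) j = 2 j$)
$A{\left(6 \right)} \left(3 - 3\right) = 2 \cdot 6 \left(3 - 3\right) = 12 \cdot 0 = 0$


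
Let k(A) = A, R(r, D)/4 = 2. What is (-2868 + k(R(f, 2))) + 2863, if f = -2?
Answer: 3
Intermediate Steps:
R(r, D) = 8 (R(r, D) = 4*2 = 8)
(-2868 + k(R(f, 2))) + 2863 = (-2868 + 8) + 2863 = -2860 + 2863 = 3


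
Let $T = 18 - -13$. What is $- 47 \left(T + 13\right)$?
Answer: $-2068$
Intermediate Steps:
$T = 31$ ($T = 18 + 13 = 31$)
$- 47 \left(T + 13\right) = - 47 \left(31 + 13\right) = \left(-47\right) 44 = -2068$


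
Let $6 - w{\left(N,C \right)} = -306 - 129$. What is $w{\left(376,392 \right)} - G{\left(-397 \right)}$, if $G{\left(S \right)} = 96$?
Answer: $345$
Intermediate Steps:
$w{\left(N,C \right)} = 441$ ($w{\left(N,C \right)} = 6 - \left(-306 - 129\right) = 6 - -435 = 6 + 435 = 441$)
$w{\left(376,392 \right)} - G{\left(-397 \right)} = 441 - 96 = 345$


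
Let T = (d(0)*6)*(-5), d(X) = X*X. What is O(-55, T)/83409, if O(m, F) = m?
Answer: -55/83409 ≈ -0.00065940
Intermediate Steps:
d(X) = X²
T = 0 (T = (0²*6)*(-5) = (0*6)*(-5) = 0*(-5) = 0)
O(-55, T)/83409 = -55/83409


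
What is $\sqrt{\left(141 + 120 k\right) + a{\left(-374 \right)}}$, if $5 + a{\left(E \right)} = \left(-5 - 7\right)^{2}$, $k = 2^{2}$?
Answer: $2 \sqrt{190} \approx 27.568$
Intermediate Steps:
$k = 4$
$a{\left(E \right)} = 139$ ($a{\left(E \right)} = -5 + \left(-5 - 7\right)^{2} = -5 + \left(-12\right)^{2} = -5 + 144 = 139$)
$\sqrt{\left(141 + 120 k\right) + a{\left(-374 \right)}} = \sqrt{\left(141 + 120 \cdot 4\right) + 139} = \sqrt{\left(141 + 480\right) + 139} = \sqrt{621 + 139} = \sqrt{760} = 2 \sqrt{190}$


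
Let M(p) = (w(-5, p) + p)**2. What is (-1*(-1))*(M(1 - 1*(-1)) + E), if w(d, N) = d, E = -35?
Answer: -26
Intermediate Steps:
M(p) = (-5 + p)**2
(-1*(-1))*(M(1 - 1*(-1)) + E) = (-1*(-1))*((-5 + (1 - 1*(-1)))**2 - 35) = 1*((-5 + (1 + 1))**2 - 35) = 1*((-5 + 2)**2 - 35) = 1*((-3)**2 - 35) = 1*(9 - 35) = 1*(-26) = -26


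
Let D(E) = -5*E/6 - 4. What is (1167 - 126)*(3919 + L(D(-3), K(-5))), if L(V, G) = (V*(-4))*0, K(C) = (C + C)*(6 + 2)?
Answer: 4079679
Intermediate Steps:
D(E) = -4 - 5*E/6 (D(E) = -5*E/6 - 4 = -4 - 5*E/6)
K(C) = 16*C (K(C) = (2*C)*8 = 16*C)
L(V, G) = 0 (L(V, G) = -4*V*0 = 0)
(1167 - 126)*(3919 + L(D(-3), K(-5))) = (1167 - 126)*(3919 + 0) = 1041*3919 = 4079679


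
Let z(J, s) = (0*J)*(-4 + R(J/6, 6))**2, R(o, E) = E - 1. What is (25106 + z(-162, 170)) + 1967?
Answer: 27073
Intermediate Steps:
R(o, E) = -1 + E
z(J, s) = 0 (z(J, s) = (0*J)*(-4 + (-1 + 6))**2 = 0*(-4 + 5)**2 = 0*1**2 = 0*1 = 0)
(25106 + z(-162, 170)) + 1967 = (25106 + 0) + 1967 = 25106 + 1967 = 27073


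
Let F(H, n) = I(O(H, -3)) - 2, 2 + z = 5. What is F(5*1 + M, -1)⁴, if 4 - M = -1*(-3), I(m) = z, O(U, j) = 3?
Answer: 1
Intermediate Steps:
z = 3 (z = -2 + 5 = 3)
I(m) = 3
M = 1 (M = 4 - (-1)*(-3) = 4 - 1*3 = 4 - 3 = 1)
F(H, n) = 1 (F(H, n) = 3 - 2 = 1)
F(5*1 + M, -1)⁴ = 1⁴ = 1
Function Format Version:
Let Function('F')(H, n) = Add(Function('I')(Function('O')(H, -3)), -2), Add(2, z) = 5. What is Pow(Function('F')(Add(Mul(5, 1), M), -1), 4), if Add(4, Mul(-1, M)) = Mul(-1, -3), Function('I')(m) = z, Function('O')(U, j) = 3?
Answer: 1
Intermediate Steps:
z = 3 (z = Add(-2, 5) = 3)
Function('I')(m) = 3
M = 1 (M = Add(4, Mul(-1, Mul(-1, -3))) = Add(4, Mul(-1, 3)) = Add(4, -3) = 1)
Function('F')(H, n) = 1 (Function('F')(H, n) = Add(3, -2) = 1)
Pow(Function('F')(Add(Mul(5, 1), M), -1), 4) = Pow(1, 4) = 1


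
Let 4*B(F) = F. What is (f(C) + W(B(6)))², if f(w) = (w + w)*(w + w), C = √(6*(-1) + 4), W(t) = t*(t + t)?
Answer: 49/4 ≈ 12.250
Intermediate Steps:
B(F) = F/4
W(t) = 2*t² (W(t) = t*(2*t) = 2*t²)
C = I*√2 (C = √(-6 + 4) = √(-2) = I*√2 ≈ 1.4142*I)
f(w) = 4*w² (f(w) = (2*w)*(2*w) = 4*w²)
(f(C) + W(B(6)))² = (4*(I*√2)² + 2*((¼)*6)²)² = (4*(-2) + 2*(3/2)²)² = (-8 + 2*(9/4))² = (-8 + 9/2)² = (-7/2)² = 49/4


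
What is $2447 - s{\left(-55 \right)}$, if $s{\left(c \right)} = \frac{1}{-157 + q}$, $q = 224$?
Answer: $\frac{163948}{67} \approx 2447.0$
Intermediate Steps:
$s{\left(c \right)} = \frac{1}{67}$ ($s{\left(c \right)} = \frac{1}{-157 + 224} = \frac{1}{67}$)
$2447 - s{\left(-55 \right)} = 2447 - \frac{1}{67} = \frac{163948}{67}$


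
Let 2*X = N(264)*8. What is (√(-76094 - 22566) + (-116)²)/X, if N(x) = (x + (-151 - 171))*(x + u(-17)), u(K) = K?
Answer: -58/247 - I*√24665/28652 ≈ -0.23482 - 0.0054813*I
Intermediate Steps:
N(x) = (-322 + x)*(-17 + x) (N(x) = (x + (-151 - 171))*(x - 17) = (x - 322)*(-17 + x) = (-322 + x)*(-17 + x))
X = -57304 (X = ((5474 + 264² - 339*264)*8)/2 = ((5474 + 69696 - 89496)*8)/2 = (-14326*8)/2 = (½)*(-114608) = -57304)
(√(-76094 - 22566) + (-116)²)/X = (√(-76094 - 22566) + (-116)²)/(-57304) = (√(-98660) + 13456)*(-1/57304) = (2*I*√24665 + 13456)*(-1/57304) = (13456 + 2*I*√24665)*(-1/57304) = -58/247 - I*√24665/28652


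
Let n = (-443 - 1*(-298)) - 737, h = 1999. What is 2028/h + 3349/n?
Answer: -4905955/1763118 ≈ -2.7825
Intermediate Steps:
n = -882 (n = (-443 + 298) - 737 = -145 - 737 = -882)
2028/h + 3349/n = 2028/1999 + 3349/(-882) = 2028*(1/1999) + 3349*(-1/882) = 2028/1999 - 3349/882 = -4905955/1763118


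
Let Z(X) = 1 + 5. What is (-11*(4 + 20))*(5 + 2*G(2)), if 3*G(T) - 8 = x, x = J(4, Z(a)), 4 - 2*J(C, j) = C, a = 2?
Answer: -2728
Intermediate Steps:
Z(X) = 6
J(C, j) = 2 - C/2
x = 0 (x = 2 - ½*4 = 2 - 2 = 0)
G(T) = 8/3 (G(T) = 8/3 + (⅓)*0 = 8/3 + 0 = 8/3)
(-11*(4 + 20))*(5 + 2*G(2)) = (-11*(4 + 20))*(5 + 2*(8/3)) = (-11*24)*(5 + 16/3) = -264*31/3 = -2728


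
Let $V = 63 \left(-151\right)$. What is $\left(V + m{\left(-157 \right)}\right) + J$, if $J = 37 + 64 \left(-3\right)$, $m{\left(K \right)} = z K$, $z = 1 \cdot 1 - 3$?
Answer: $-9354$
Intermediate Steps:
$V = -9513$
$z = -2$ ($z = 1 - 3 = -2$)
$m{\left(K \right)} = - 2 K$
$J = -155$ ($J = 37 - 192 = -155$)
$\left(V + m{\left(-157 \right)}\right) + J = \left(-9513 - -314\right) - 155 = \left(-9513 + 314\right) - 155 = -9199 - 155 = -9354$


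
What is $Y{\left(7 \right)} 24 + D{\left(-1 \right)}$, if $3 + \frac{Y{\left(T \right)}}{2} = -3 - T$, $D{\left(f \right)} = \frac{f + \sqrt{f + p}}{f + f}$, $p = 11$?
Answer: $- \frac{1247}{2} - \frac{\sqrt{10}}{2} \approx -625.08$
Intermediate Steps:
$D{\left(f \right)} = \frac{f + \sqrt{11 + f}}{2 f}$ ($D{\left(f \right)} = \frac{f + \sqrt{f + 11}}{f + f} = \frac{f + \sqrt{11 + f}}{2 f}$)
$Y{\left(T \right)} = -12 - 2 T$ ($Y{\left(T \right)} = -6 + 2 \left(-3 - T\right) = -6 - \left(6 + 2 T\right) = -12 - 2 T$)
$Y{\left(7 \right)} 24 + D{\left(-1 \right)} = \left(-12 - 14\right) 24 + \frac{-1 + \sqrt{11 - 1}}{2 \left(-1\right)} = \left(-12 - 14\right) 24 + \frac{1}{2} \left(-1\right) \left(-1 + \sqrt{10}\right) = \left(-26\right) 24 + \left(\frac{1}{2} - \frac{\sqrt{10}}{2}\right) = -624 + \left(\frac{1}{2} - \frac{\sqrt{10}}{2}\right) = - \frac{1247}{2} - \frac{\sqrt{10}}{2}$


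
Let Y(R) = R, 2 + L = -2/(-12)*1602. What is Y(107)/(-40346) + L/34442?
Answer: 1751599/347399233 ≈ 0.0050420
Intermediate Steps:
L = 265 (L = -2 - 2/(-12)*1602 = -2 - 2*(-1/12)*1602 = -2 + (⅙)*1602 = -2 + 267 = 265)
Y(107)/(-40346) + L/34442 = 107/(-40346) + 265/34442 = 107*(-1/40346) + 265*(1/34442) = -107/40346 + 265/34442 = 1751599/347399233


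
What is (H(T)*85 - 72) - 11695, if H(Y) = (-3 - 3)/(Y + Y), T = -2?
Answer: -23279/2 ≈ -11640.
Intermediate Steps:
H(Y) = -3/Y (H(Y) = -6*1/(2*Y) = -3/Y)
(H(T)*85 - 72) - 11695 = (-3/(-2)*85 - 72) - 11695 = (-3*(-½)*85 - 72) - 11695 = ((3/2)*85 - 72) - 11695 = (255/2 - 72) - 11695 = 111/2 - 11695 = -23279/2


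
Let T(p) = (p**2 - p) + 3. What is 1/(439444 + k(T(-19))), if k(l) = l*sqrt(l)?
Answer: 439444/193054847249 - 383*sqrt(383)/193054847249 ≈ 2.2374e-6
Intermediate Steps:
T(p) = 3 + p**2 - p
k(l) = l**(3/2)
1/(439444 + k(T(-19))) = 1/(439444 + (3 + (-19)**2 - 1*(-19))**(3/2)) = 1/(439444 + (3 + 361 + 19)**(3/2)) = 1/(439444 + 383**(3/2)) = 1/(439444 + 383*sqrt(383))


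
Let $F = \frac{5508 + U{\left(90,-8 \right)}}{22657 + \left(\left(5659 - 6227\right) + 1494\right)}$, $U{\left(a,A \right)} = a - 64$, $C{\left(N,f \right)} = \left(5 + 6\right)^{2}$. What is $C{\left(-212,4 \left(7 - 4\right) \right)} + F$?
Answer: $\frac{2859077}{23583} \approx 121.23$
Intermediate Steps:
$C{\left(N,f \right)} = 121$ ($C{\left(N,f \right)} = 11^{2} = 121$)
$U{\left(a,A \right)} = -64 + a$
$F = \frac{5534}{23583}$ ($F = \frac{5508 + \left(-64 + 90\right)}{22657 + \left(\left(5659 - 6227\right) + 1494\right)} = \frac{5508 + 26}{22657 + \left(\left(5659 - 6227\right) + 1494\right)} = \frac{5534}{22657 + \left(-568 + 1494\right)} = \frac{5534}{22657 + 926} = \frac{5534}{23583} \approx 0.23466$)
$C{\left(-212,4 \left(7 - 4\right) \right)} + F = 121 + \frac{5534}{23583} = \frac{2859077}{23583}$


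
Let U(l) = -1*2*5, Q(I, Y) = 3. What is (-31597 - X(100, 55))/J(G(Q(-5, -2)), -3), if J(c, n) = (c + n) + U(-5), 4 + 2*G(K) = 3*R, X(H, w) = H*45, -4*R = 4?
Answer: 72194/33 ≈ 2187.7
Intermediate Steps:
R = -1 (R = -¼*4 = -1)
X(H, w) = 45*H
G(K) = -7/2 (G(K) = -2 + (3*(-1))/2 = -2 + (½)*(-3) = -2 - 3/2 = -7/2)
U(l) = -10 (U(l) = -2*5 = -10)
J(c, n) = -10 + c + n (J(c, n) = (c + n) - 10 = -10 + c + n)
(-31597 - X(100, 55))/J(G(Q(-5, -2)), -3) = (-31597 - 45*100)/(-10 - 7/2 - 3) = (-31597 - 1*4500)/(-33/2) = (-31597 - 4500)*(-2/33) = -36097*(-2/33) = 72194/33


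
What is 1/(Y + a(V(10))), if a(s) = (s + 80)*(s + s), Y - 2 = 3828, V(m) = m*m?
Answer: 1/39830 ≈ 2.5107e-5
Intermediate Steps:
V(m) = m**2
Y = 3830 (Y = 2 + 3828 = 3830)
a(s) = 2*s*(80 + s) (a(s) = (80 + s)*(2*s) = 2*s*(80 + s))
1/(Y + a(V(10))) = 1/(3830 + 2*10**2*(80 + 10**2)) = 1/(3830 + 2*100*(80 + 100)) = 1/(3830 + 2*100*180) = 1/(3830 + 36000) = 1/39830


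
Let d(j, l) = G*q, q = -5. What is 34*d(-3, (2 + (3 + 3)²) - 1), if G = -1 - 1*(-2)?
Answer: -170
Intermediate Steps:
G = 1 (G = -1 + 2 = 1)
d(j, l) = -5 (d(j, l) = 1*(-5) = -5)
34*d(-3, (2 + (3 + 3)²) - 1) = 34*(-5) = -170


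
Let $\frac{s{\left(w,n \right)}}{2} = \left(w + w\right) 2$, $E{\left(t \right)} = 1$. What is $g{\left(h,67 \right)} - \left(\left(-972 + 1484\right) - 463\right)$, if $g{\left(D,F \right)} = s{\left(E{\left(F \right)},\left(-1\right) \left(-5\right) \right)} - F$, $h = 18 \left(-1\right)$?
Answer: $-108$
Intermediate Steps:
$s{\left(w,n \right)} = 8 w$ ($s{\left(w,n \right)} = 2 \left(w + w\right) 2 = 2 \cdot 2 w 2 = 2 \cdot 4 w = 8 w$)
$h = -18$
$g{\left(D,F \right)} = 8 - F$ ($g{\left(D,F \right)} = 8 \cdot 1 - F = 8 - F$)
$g{\left(h,67 \right)} - \left(\left(-972 + 1484\right) - 463\right) = \left(8 - 67\right) - \left(\left(-972 + 1484\right) - 463\right) = \left(8 - 67\right) - \left(512 - 463\right) = -59 - 49 = -108$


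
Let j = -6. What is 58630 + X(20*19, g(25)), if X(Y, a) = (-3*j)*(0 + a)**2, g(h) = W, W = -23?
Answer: 68152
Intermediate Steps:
g(h) = -23
X(Y, a) = 18*a**2 (X(Y, a) = (-3*(-6))*(0 + a)**2 = 18*a**2)
58630 + X(20*19, g(25)) = 58630 + 18*(-23)**2 = 58630 + 18*529 = 58630 + 9522 = 68152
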